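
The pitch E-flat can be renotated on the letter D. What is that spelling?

D#

Plain D sits 1 semitone below Eb, so on the letter D the same pitch needs a sharp: D#.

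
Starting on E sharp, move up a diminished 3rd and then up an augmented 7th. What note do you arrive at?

F##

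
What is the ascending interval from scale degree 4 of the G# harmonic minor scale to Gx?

augmented fifth

Scale degree 4 of G# harmonic minor is C#.
C# up to G##: letters C→G make it a fifth; 8 semitones makes it augmented.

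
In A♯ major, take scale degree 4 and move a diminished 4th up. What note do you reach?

G

Scale degree 4 of A# major is D#.
A diminished fourth (4 semitones) above D# lands on the letter G, giving G.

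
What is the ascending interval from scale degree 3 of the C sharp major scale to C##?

major sixth

Scale degree 3 of C# major is E#.
E# up to C##: letters E→C make it a sixth; 9 semitones makes it major.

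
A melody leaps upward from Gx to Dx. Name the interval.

Counting letters G–A–B–C–D gives a fifth.
G##→D## = 7 semitones, exactly the perfect fifth.

perfect fifth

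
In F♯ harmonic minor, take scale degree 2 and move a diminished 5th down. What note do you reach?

C##

Scale degree 2 of F# harmonic minor is G#.
A diminished fifth (6 semitones) below G# lands on the letter C, giving C##.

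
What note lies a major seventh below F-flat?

Gbb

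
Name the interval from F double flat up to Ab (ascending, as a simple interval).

augmented third

Counting letters F–G–A gives a third.
Fbb→Ab = 5 semitones, 1 wider than the major third (4), so augmented.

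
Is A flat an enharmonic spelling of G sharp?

Yes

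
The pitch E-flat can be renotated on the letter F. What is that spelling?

Eb is pitch class 3. The letter F alone is pitch class 5.
To reach pitch class 3 from F requires an offset of -2 semitones, i.e. double flat: Fbb.

Fbb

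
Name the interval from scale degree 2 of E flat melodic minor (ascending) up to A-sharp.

augmented third

Scale degree 2 of Eb melodic minor (ascending) is F.
F up to A#: letters F→A make it a third; 5 semitones makes it augmented.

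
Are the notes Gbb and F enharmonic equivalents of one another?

Gbb is pitch class 5; F is pitch class 5.
All spellings map to pitch class 5, so they are enharmonically equivalent.

Yes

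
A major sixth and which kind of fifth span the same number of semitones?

A major sixth spans 9 semitones.
A fifth spanning 9 semitones is doubly augmented (the perfect fifth is 7).

doubly augmented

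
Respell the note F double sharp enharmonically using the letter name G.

G

F## is pitch class 7. The letter G alone is pitch class 7.
Pitch class 7 on G needs no accidental: G.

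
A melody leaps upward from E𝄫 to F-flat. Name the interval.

Counting letters E–F gives a second.
Ebb→Fb = 2 semitones, exactly the major second.

major second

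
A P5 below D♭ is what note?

D down a perfect fifth is G, so the target letter is G.
From Db, a perfect fifth is 7 semitones down: Gb.

Gb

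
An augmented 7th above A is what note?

A up a major seventh is G#, so the target letter is G.
From A, an augmented seventh is 12 semitones up: G##.

G##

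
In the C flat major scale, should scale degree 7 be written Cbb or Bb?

Bb

Each scale degree takes a distinct letter name. Degree 7 of a scale on C must use the letter B.
Bb and Cbb are enharmonically the same pitch, but only Bb uses the letter B, so it is the correct spelling here.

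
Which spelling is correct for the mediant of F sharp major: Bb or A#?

Each scale degree takes a distinct letter name. Degree 3 of a scale on F must use the letter A.
A# and Bb are enharmonically the same pitch, but only A# uses the letter A, so it is the correct spelling here.

A#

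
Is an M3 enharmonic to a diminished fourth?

A major third spans 4 semitones; a diminished fourth spans 4.
They are enharmonically equivalent.

Yes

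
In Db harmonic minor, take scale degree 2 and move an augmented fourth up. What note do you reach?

Scale degree 2 of Db harmonic minor is Eb.
An augmented fourth (6 semitones) above Eb lands on the letter A, giving A.

A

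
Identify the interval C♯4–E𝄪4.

augmented third

The letter names run C→E, a span of 2 letter steps, so the interval is some kind of third.
C# to E## is 5 semitones. A major third is 4, so 5 makes it augmented.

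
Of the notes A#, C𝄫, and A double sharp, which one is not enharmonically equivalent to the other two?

A##

In 12-tone equal temperament, enharmonic equivalents share a pitch class. A# is pitch class 10; Cbb is pitch class 10; A## is pitch class 11.
A# and Cbb share pitch class 10, while A## is pitch class 11.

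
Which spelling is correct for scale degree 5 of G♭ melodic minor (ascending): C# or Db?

Db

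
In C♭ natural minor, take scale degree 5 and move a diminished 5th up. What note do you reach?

Dbb

Scale degree 5 of Cb natural minor is Gb.
A diminished fifth (6 semitones) above Gb lands on the letter D, giving Dbb.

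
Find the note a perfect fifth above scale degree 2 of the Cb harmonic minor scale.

Ab

Scale degree 2 of Cb harmonic minor is Db.
A perfect fifth (7 semitones) above Db lands on the letter A, giving Ab.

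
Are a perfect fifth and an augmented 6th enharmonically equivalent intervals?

No

A perfect fifth spans 7 semitones; an augmented sixth spans 10.
The spans differ, so they are not enharmonic equivalents.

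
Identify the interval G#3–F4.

diminished seventh

The letter names run G→F, a span of 6 letter steps, so the interval is some kind of seventh.
G# to F is 9 semitones. A major seventh is 11, so 9 makes it diminished.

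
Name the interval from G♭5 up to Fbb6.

Counting letters G–A–B–C–D–E–F gives a seventh.
Gb→Fbb = 9 semitones, 2 narrower than the major seventh (11), so diminished.

diminished seventh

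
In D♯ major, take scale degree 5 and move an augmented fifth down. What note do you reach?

D

Scale degree 5 of D# major is A#.
An augmented fifth (8 semitones) below A# lands on the letter D, giving D.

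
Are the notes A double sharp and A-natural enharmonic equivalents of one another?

No

A## is pitch class 11; A is pitch class 9.
The pitch classes differ (11 vs. 9), so they are not enharmonic equivalents.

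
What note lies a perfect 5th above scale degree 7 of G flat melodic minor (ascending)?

C

Scale degree 7 of Gb melodic minor (ascending) is F.
A perfect fifth (7 semitones) above F lands on the letter C, giving C.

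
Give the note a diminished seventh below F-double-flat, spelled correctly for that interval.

Gb

F down a major seventh is Gb, so the target letter is G.
From Fbb, a diminished seventh is 9 semitones down: Gb.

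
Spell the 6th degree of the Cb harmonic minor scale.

Abb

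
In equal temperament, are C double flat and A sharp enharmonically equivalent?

Yes

Cbb is pitch class 10; A# is pitch class 10.
All spellings map to pitch class 10, so they are enharmonically equivalent.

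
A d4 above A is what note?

A fourth above A lands on the letter D.
A diminished fourth spans 4 semitones, so A moves to pitch class 1. On the letter D that is Db.

Db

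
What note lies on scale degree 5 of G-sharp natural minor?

D#

The G# natural minor scale runs G# A# B C# D# E F#.
Degree 5 is D#.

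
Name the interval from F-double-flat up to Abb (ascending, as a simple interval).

major third

The letter names run F→A, a span of 2 letter steps, so the interval is some kind of third.
Fbb to Abb is 4 semitones. A major third is 4, so 4 makes it major.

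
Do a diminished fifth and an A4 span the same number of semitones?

Yes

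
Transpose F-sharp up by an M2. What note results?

F up a major second is G, so the target letter is G.
From F#, a major second is 2 semitones up: G#.

G#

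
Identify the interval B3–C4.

minor second

Counting letters B–C gives a second.
B→C = 1 semitone, 1 narrower than the major second (2), so minor.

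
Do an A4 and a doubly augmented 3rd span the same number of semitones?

Yes

An augmented fourth spans 6 semitones; a doubly augmented third spans 6.
They are enharmonically equivalent.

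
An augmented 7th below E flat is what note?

A seventh below E lands on the letter F.
An augmented seventh spans 12 semitones, so Eb moves to pitch class 3. On the letter F that is Fbb.

Fbb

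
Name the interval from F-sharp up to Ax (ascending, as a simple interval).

The letter names run F→A, a span of 2 letter steps, so the interval is some kind of third.
F# to A## is 5 semitones. A major third is 4, so 5 makes it augmented.

augmented third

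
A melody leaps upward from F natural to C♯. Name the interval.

augmented fifth

Counting letters F–G–A–B–C gives a fifth.
F→C# = 8 semitones, 1 wider than the perfect fifth (7), so augmented.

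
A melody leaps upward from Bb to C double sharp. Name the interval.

Counting letters B–C gives a second.
Bb→C## = 4 semitones, 2 wider than the major second (2), so doubly augmented.

doubly augmented second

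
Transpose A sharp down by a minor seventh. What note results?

A seventh below A lands on the letter B.
A minor seventh spans 10 semitones, so A# moves to pitch class 0. On the letter B that is B#.

B#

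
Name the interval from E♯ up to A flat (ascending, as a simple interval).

Counting letters E–F–G–A gives a fourth.
E#→Ab = 3 semitones, 2 narrower than the perfect fourth (5), so doubly diminished.

doubly diminished fourth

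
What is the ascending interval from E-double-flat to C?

augmented sixth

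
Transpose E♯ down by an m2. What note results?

A second below E lands on the letter D.
A minor second spans 1 semitone, so E# moves to pitch class 4. On the letter D that is D##.

D##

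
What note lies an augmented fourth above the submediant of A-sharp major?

B##

The submediant of A# major is F##.
An augmented fourth (6 semitones) above F## lands on the letter B, giving B##.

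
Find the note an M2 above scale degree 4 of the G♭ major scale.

Db

Scale degree 4 of Gb major is Cb.
A major second (2 semitones) above Cb lands on the letter D, giving Db.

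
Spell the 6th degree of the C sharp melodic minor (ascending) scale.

A#

Degree 6 takes the letter 5 steps above C, which is A.
In melodic minor (ascending), degree 6 sits 9 semitones above the tonic. C# + 9 semitones is pitch class 10, spelled on A as A#.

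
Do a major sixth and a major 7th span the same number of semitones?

A major sixth spans 9 semitones; a major seventh spans 11.
The spans differ, so they are not enharmonic equivalents.

No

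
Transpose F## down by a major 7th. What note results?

G#

F down a major seventh is Gb, so the target letter is G.
From F##, a major seventh is 11 semitones down: G#.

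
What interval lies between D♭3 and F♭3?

minor third

The letter names run D→F, a span of 2 letter steps, so the interval is some kind of third.
Db to Fb is 3 semitones. A major third is 4, so 3 makes it minor.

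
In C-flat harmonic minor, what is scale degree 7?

Degree 7 takes the letter 6 steps above C, which is B.
In harmonic minor, degree 7 sits 11 semitones above the tonic. Cb + 11 semitones is pitch class 10, spelled on B as Bb.

Bb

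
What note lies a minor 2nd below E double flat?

A second below E lands on the letter D.
A minor second spans 1 semitone, so Ebb moves to pitch class 1. On the letter D that is Db.

Db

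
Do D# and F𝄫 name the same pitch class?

D# is pitch class 3; Fbb is pitch class 3.
All spellings map to pitch class 3, so they are enharmonically equivalent.

Yes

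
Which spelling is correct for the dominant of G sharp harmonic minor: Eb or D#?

D#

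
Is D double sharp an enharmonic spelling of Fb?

D## is pitch class 4; Fb is pitch class 4.
All spellings map to pitch class 4, so they are enharmonically equivalent.

Yes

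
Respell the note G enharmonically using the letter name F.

Plain F sits 2 semitones below G, so on the letter F the same pitch needs a double sharp: F##.

F##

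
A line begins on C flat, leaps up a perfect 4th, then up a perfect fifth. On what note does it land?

A perfect fourth up from Cb is Fb (letter F, 5 semitones up).
A perfect fifth up from Fb is Cb (letter C, 7 semitones up).

Cb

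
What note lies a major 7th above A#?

G##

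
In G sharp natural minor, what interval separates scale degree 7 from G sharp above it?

Scale degree 7 of G# natural minor is F#.
F# up to G#: letters F→G make it a second; 2 semitones makes it major.

major second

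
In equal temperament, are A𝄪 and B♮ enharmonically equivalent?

Yes

A## = pitch class 11 and B = pitch class 11 — the same pitch class, so they are enharmonic equivalents.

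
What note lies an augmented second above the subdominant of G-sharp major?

D##

The subdominant of G# major is C#.
An augmented second (3 semitones) above C# lands on the letter D, giving D##.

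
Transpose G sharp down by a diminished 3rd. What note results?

E##

G down a major third is Eb, so the target letter is E.
From G#, a diminished third is 2 semitones down: E##.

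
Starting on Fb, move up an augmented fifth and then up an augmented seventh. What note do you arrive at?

B#

An augmented fifth up from Fb is C (letter C, 8 semitones up).
An augmented seventh up from C is B# (letter B, 12 semitones up).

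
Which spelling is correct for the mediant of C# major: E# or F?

E#

Each scale degree takes a distinct letter name. Degree 3 of a scale on C must use the letter E.
E# and F are enharmonically the same pitch, but only E# uses the letter E, so it is the correct spelling here.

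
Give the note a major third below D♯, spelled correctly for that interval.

D down a major third is Bb, so the target letter is B.
From D#, a major third is 4 semitones down: B.

B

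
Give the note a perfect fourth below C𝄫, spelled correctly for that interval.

Gbb

C down a perfect fourth is G, so the target letter is G.
From Cbb, a perfect fourth is 5 semitones down: Gbb.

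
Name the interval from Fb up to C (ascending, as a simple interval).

The letter names run F→C, a span of 4 letter steps, so the interval is some kind of fifth.
Fb to C is 8 semitones. A perfect fifth is 7, so 8 makes it augmented.

augmented fifth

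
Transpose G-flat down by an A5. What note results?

A fifth below G lands on the letter C.
An augmented fifth spans 8 semitones, so Gb moves to pitch class 10. On the letter C that is Cbb.

Cbb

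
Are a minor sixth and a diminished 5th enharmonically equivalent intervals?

No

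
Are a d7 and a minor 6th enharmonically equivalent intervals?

No

A diminished seventh spans 9 semitones; a minor sixth spans 8.
The spans differ, so they are not enharmonic equivalents.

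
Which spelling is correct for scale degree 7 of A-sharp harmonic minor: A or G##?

Each scale degree takes a distinct letter name. Degree 7 of a scale on A must use the letter G.
G## and A are enharmonically the same pitch, but only G## uses the letter G, so it is the correct spelling here.

G##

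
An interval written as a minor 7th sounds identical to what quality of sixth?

augmented

A minor seventh spans 10 semitones.
A sixth spanning 10 semitones is augmented (the major sixth is 9).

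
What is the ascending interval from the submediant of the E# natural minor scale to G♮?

diminished fifth

The submediant of E# natural minor is C#.
C# up to G: letters C→G make it a fifth; 6 semitones makes it diminished.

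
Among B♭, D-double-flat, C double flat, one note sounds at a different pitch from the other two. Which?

Dbb

In 12-tone equal temperament, enharmonic equivalents share a pitch class. Bb is pitch class 10; Dbb is pitch class 0; Cbb is pitch class 10.
Bb and Cbb share pitch class 10, while Dbb is pitch class 0.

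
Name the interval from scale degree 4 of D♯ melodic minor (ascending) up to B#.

Scale degree 4 of D# melodic minor (ascending) is G#.
G# up to B#: letters G→B make it a third; 4 semitones makes it major.

major third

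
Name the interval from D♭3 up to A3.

The letter names run D→A, a span of 4 letter steps, so the interval is some kind of fifth.
Db to A is 8 semitones. A perfect fifth is 7, so 8 makes it augmented.

augmented fifth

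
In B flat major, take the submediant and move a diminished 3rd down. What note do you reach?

The submediant of Bb major is G.
A diminished third (2 semitones) below G lands on the letter E, giving E#.

E#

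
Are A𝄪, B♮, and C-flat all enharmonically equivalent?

Yes

A## is pitch class 11; B is pitch class 11; Cb is pitch class 11.
All spellings map to pitch class 11, so they are enharmonically equivalent.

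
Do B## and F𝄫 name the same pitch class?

No

B## is pitch class 1; Fbb is pitch class 3.
The pitch classes differ (1 vs. 3), so they are not enharmonic equivalents.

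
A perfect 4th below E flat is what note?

Bb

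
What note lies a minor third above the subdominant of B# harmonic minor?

The subdominant of B# harmonic minor is E#.
A minor third (3 semitones) above E# lands on the letter G, giving G#.

G#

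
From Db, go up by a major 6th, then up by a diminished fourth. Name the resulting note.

A major sixth up from Db is Bb (letter B, 9 semitones up).
A diminished fourth up from Bb is Ebb (letter E, 4 semitones up).

Ebb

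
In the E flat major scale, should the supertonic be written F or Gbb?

Each scale degree takes a distinct letter name. Degree 2 of a scale on E must use the letter F.
F and Gbb are enharmonically the same pitch, but only F uses the letter F, so it is the correct spelling here.

F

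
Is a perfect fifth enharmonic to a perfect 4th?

A perfect fifth spans 7 semitones; a perfect fourth spans 5.
The spans differ, so they are not enharmonic equivalents.

No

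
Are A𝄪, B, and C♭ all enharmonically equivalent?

Yes

A## = pitch class 11 and B = pitch class 11 and Cb = pitch class 11 — the same pitch class, so they are enharmonic equivalents.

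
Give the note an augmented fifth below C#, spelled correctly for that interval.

A fifth below C lands on the letter F.
An augmented fifth spans 8 semitones, so C# moves to pitch class 5. On the letter F that is F.

F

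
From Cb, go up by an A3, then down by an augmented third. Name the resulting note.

Cb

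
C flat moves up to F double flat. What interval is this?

diminished fourth

Counting letters C–D–E–F gives a fourth.
Cb→Fbb = 4 semitones, 1 narrower than the perfect fourth (5), so diminished.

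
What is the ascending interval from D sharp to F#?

The letter names run D→F, a span of 2 letter steps, so the interval is some kind of third.
D# to F# is 3 semitones. A major third is 4, so 3 makes it minor.

minor third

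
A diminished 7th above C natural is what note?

C up a major seventh is B, so the target letter is B.
From C, a diminished seventh is 9 semitones up: Bbb.

Bbb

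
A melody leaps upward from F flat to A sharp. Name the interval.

doubly augmented third

Counting letters F–G–A gives a third.
Fb→A# = 6 semitones, 2 wider than the major third (4), so doubly augmented.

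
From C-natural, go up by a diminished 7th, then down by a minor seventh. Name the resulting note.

A diminished seventh up from C is Bbb (letter B, 9 semitones up).
A minor seventh down from Bbb is Cb (letter C, 10 semitones down).

Cb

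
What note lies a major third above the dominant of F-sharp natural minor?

E#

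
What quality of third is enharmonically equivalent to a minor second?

A minor second spans 1 semitone.
A third spanning 1 semitone is doubly diminished (the major third is 4).

doubly diminished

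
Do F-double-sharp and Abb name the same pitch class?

F## = pitch class 7 and Abb = pitch class 7 — the same pitch class, so they are enharmonic equivalents.

Yes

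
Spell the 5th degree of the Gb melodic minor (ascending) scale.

The Gb melodic minor (ascending) scale runs Gb Ab Bbb Cb Db Eb F.
Degree 5 is Db.

Db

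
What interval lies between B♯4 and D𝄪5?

major third

Counting letters B–C–D gives a third.
B#→D## = 4 semitones, exactly the major third.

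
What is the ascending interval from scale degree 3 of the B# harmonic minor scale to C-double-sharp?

Scale degree 3 of B# harmonic minor is D#.
D# up to C##: letters D→C make it a seventh; 11 semitones makes it major.

major seventh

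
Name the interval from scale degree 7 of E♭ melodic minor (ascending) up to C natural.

minor seventh

Scale degree 7 of Eb melodic minor (ascending) is D.
D up to C: letters D→C make it a seventh; 10 semitones makes it minor.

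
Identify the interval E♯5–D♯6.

minor seventh

The letter names run E→D, a span of 6 letter steps, so the interval is some kind of seventh.
E# to D# is 10 semitones. A major seventh is 11, so 10 makes it minor.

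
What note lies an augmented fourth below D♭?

D down a perfect fourth is A, so the target letter is A.
From Db, an augmented fourth is 6 semitones down: Abb.

Abb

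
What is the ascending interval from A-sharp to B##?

augmented second

Counting letters A–B gives a second.
A#→B## = 3 semitones, 1 wider than the major second (2), so augmented.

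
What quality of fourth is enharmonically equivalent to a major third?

diminished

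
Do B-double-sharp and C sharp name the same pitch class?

Yes

B## is pitch class 1; C# is pitch class 1.
All spellings map to pitch class 1, so they are enharmonically equivalent.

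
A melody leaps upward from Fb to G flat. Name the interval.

major second

Counting letters F–G gives a second.
Fb→Gb = 2 semitones, exactly the major second.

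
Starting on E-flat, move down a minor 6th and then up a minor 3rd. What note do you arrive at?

A minor sixth down from Eb is G (letter G, 8 semitones down).
A minor third up from G is Bb (letter B, 3 semitones up).

Bb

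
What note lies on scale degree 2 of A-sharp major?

B#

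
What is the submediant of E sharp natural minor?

The E# natural minor scale runs E# F## G# A# B# C# D#.
Degree 6 is C#.

C#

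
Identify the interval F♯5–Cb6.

doubly diminished fifth

Counting letters F–G–A–B–C gives a fifth.
F#→Cb = 5 semitones, 2 narrower than the perfect fifth (7), so doubly diminished.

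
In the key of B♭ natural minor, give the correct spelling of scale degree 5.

Degree 5 takes the letter 4 steps above B, which is F.
In natural minor, degree 5 sits 7 semitones above the tonic. Bb + 7 semitones is pitch class 5, spelled on F as F.

F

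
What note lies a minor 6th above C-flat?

C up a major sixth is A, so the target letter is A.
From Cb, a minor sixth is 8 semitones up: Abb.

Abb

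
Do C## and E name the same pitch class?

No

C## is pitch class 2; E is pitch class 4.
The pitch classes differ (2 vs. 4), so they are not enharmonic equivalents.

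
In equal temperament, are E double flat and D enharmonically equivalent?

Yes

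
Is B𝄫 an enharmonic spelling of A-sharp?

Two spellings are enharmonically equivalent only if they share a pitch class.
Here Bbb → 9, A# → 10; 9 ≠ 10, so they are not.

No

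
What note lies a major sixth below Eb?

Gb

A sixth below E lands on the letter G.
A major sixth spans 9 semitones, so Eb moves to pitch class 6. On the letter G that is Gb.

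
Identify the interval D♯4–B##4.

The letter names run D→B, a span of 5 letter steps, so the interval is some kind of sixth.
D# to B## is 10 semitones. A major sixth is 9, so 10 makes it augmented.

augmented sixth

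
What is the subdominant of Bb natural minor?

Eb

Degree 4 takes the letter 3 steps above B, which is E.
In natural minor, degree 4 sits 5 semitones above the tonic. Bb + 5 semitones is pitch class 3, spelled on E as Eb.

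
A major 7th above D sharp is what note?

C##

A seventh above D lands on the letter C.
A major seventh spans 11 semitones, so D# moves to pitch class 2. On the letter C that is C##.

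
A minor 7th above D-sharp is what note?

D up a major seventh is C#, so the target letter is C.
From D#, a minor seventh is 10 semitones up: C#.

C#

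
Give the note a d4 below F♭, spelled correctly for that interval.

C

A fourth below F lands on the letter C.
A diminished fourth spans 4 semitones, so Fb moves to pitch class 0. On the letter C that is C.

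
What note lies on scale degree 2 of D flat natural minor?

The Db natural minor scale runs Db Eb Fb Gb Ab Bbb Cb.
Degree 2 is Eb.

Eb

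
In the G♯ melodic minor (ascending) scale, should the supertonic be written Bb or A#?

A#

Each scale degree takes a distinct letter name. Degree 2 of a scale on G must use the letter A.
A# and Bb are enharmonically the same pitch, but only A# uses the letter A, so it is the correct spelling here.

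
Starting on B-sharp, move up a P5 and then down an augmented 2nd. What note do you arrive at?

E

A perfect fifth up from B# is F## (letter F, 7 semitones up).
An augmented second down from F## is E (letter E, 3 semitones down).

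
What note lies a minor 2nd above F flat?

F up a major second is G, so the target letter is G.
From Fb, a minor second is 1 semitone up: Gbb.

Gbb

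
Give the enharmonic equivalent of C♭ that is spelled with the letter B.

Plain B sits at the same pitch as Cb, so on the letter B the same pitch needs a natural: B.

B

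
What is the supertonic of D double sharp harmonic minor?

E##

Degree 2 takes the letter 1 step above D, which is E.
In harmonic minor, degree 2 sits 2 semitones above the tonic. D## + 2 semitones is pitch class 6, spelled on E as E##.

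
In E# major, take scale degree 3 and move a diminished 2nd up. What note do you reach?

Scale degree 3 of E# major is G##.
A diminished second (0 semitones) above G## lands on the letter A, giving A.

A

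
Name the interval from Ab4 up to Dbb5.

diminished fourth

The letter names run A→D, a span of 3 letter steps, so the interval is some kind of fourth.
Ab to Dbb is 4 semitones. A perfect fourth is 5, so 4 makes it diminished.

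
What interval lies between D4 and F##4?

augmented third

Counting letters D–E–F gives a third.
D→F## = 5 semitones, 1 wider than the major third (4), so augmented.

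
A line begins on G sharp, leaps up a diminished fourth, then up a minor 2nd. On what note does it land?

A diminished fourth up from G# is C (letter C, 4 semitones up).
A minor second up from C is Db (letter D, 1 semitone up).

Db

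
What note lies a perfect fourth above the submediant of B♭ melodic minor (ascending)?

The submediant of Bb melodic minor (ascending) is G.
A perfect fourth (5 semitones) above G lands on the letter C, giving C.

C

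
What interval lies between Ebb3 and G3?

augmented third

The letter names run E→G, a span of 2 letter steps, so the interval is some kind of third.
Ebb to G is 5 semitones. A major third is 4, so 5 makes it augmented.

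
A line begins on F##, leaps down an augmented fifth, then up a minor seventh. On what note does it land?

A

An augmented fifth down from F## is B (letter B, 8 semitones down).
A minor seventh up from B is A (letter A, 10 semitones up).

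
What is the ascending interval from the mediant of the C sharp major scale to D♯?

minor seventh

The mediant of C# major is E#.
E# up to D#: letters E→D make it a seventh; 10 semitones makes it minor.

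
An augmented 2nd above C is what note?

D#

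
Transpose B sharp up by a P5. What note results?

F##

B up a perfect fifth is F#, so the target letter is F.
From B#, a perfect fifth is 7 semitones up: F##.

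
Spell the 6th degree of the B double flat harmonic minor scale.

Gbb

The Bbb harmonic minor scale runs Bbb Cb Dbb Ebb Fb Gbb Ab.
Degree 6 is Gbb.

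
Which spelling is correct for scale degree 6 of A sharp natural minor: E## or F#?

F#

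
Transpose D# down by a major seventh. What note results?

E

A seventh below D lands on the letter E.
A major seventh spans 11 semitones, so D# moves to pitch class 4. On the letter E that is E.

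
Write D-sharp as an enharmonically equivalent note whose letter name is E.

Eb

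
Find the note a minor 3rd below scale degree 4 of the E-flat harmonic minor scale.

F

Scale degree 4 of Eb harmonic minor is Ab.
A minor third (3 semitones) below Ab lands on the letter F, giving F.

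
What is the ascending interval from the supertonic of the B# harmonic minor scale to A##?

The supertonic of B# harmonic minor is C##.
C## up to A##: letters C→A make it a sixth; 9 semitones makes it major.

major sixth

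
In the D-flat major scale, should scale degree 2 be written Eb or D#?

Eb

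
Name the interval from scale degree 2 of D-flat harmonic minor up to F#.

augmented second

Scale degree 2 of Db harmonic minor is Eb.
Eb up to F#: letters E→F make it a second; 3 semitones makes it augmented.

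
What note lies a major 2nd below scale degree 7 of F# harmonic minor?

D#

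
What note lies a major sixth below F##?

A#

A sixth below F lands on the letter A.
A major sixth spans 9 semitones, so F## moves to pitch class 10. On the letter A that is A#.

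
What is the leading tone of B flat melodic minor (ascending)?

The Bb melodic minor (ascending) scale runs Bb C Db Eb F G A.
Degree 7 is A.

A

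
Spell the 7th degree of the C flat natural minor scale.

Degree 7 takes the letter 6 steps above C, which is B.
In natural minor, degree 7 sits 10 semitones above the tonic. Cb + 10 semitones is pitch class 9, spelled on B as Bbb.

Bbb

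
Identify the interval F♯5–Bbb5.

doubly diminished fourth

The letter names run F→B, a span of 3 letter steps, so the interval is some kind of fourth.
F# to Bbb is 3 semitones. A perfect fourth is 5, so 3 makes it doubly diminished.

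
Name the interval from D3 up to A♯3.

augmented fifth

The letter names run D→A, a span of 4 letter steps, so the interval is some kind of fifth.
D to A# is 8 semitones. A perfect fifth is 7, so 8 makes it augmented.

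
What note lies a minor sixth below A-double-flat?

Cb

A down a major sixth is C, so the target letter is C.
From Abb, a minor sixth is 8 semitones down: Cb.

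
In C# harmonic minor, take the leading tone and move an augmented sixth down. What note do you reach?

D

The leading tone of C# harmonic minor is B#.
An augmented sixth (10 semitones) below B# lands on the letter D, giving D.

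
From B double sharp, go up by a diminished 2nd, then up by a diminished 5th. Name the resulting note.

G

A diminished second up from B## is C# (letter C, 0 semitones up).
A diminished fifth up from C# is G (letter G, 6 semitones up).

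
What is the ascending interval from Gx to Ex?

Counting letters G–A–B–C–D–E gives a sixth.
G##→E## = 9 semitones, exactly the major sixth.

major sixth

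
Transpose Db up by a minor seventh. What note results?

Cb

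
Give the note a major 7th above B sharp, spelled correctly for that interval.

B up a major seventh is A#, so the target letter is A.
From B#, a major seventh is 11 semitones up: A##.

A##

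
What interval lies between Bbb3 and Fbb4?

Counting letters B–C–D–E–F gives a fifth.
Bbb→Fbb = 6 semitones, 1 narrower than the perfect fifth (7), so diminished.

diminished fifth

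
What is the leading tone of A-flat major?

G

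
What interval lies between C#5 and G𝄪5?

Counting letters C–D–E–F–G gives a fifth.
C#→G## = 8 semitones, 1 wider than the perfect fifth (7), so augmented.

augmented fifth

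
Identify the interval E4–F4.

The letter names run E→F, a span of 1 letter step, so the interval is some kind of second.
E to F is 1 semitone. A major second is 2, so 1 makes it minor.

minor second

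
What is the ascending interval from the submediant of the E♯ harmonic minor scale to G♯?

The submediant of E# harmonic minor is C#.
C# up to G#: letters C→G make it a fifth; 7 semitones makes it perfect.

perfect fifth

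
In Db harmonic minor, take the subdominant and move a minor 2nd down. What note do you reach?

The subdominant of Db harmonic minor is Gb.
A minor second (1 semitone) below Gb lands on the letter F, giving F.

F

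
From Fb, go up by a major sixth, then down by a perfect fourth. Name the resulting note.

Ab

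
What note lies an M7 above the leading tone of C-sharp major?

The leading tone of C# major is B#.
A major seventh (11 semitones) above B# lands on the letter A, giving A##.

A##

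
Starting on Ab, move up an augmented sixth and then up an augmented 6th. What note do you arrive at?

D##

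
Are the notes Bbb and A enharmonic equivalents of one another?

Yes

Bbb is pitch class 9; A is pitch class 9.
All spellings map to pitch class 9, so they are enharmonically equivalent.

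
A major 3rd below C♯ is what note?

A third below C lands on the letter A.
A major third spans 4 semitones, so C# moves to pitch class 9. On the letter A that is A.

A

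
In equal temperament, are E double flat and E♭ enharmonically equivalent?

No

Two spellings are enharmonically equivalent only if they share a pitch class.
Here Ebb → 2, Eb → 3; 2 ≠ 3, so they are not.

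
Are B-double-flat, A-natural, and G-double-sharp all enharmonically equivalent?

Bbb = pitch class 9 and A = pitch class 9 and G## = pitch class 9 — the same pitch class, so they are enharmonic equivalents.

Yes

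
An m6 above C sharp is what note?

A

A sixth above C lands on the letter A.
A minor sixth spans 8 semitones, so C# moves to pitch class 9. On the letter A that is A.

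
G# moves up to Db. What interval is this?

Counting letters G–A–B–C–D gives a fifth.
G#→Db = 5 semitones, 2 narrower than the perfect fifth (7), so doubly diminished.

doubly diminished fifth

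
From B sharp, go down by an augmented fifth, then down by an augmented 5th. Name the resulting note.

Ab

An augmented fifth down from B# is E (letter E, 8 semitones down).
An augmented fifth down from E is Ab (letter A, 8 semitones down).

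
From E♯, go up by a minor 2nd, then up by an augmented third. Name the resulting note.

A##

A minor second up from E# is F# (letter F, 1 semitone up).
An augmented third up from F# is A## (letter A, 5 semitones up).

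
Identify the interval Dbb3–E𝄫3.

The letter names run D→E, a span of 1 letter step, so the interval is some kind of second.
Dbb to Ebb is 2 semitones. A major second is 2, so 2 makes it major.

major second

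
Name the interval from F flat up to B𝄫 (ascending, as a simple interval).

The letter names run F→B, a span of 3 letter steps, so the interval is some kind of fourth.
Fb to Bbb is 5 semitones. A perfect fourth is 5, so 5 makes it perfect.

perfect fourth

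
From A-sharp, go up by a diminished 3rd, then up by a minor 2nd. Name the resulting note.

Db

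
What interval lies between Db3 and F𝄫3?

The letter names run D→F, a span of 2 letter steps, so the interval is some kind of third.
Db to Fbb is 2 semitones. A major third is 4, so 2 makes it diminished.

diminished third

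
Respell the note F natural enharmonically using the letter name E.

Plain E sits 1 semitone below F, so on the letter E the same pitch needs a sharp: E#.

E#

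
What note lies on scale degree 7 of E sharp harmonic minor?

Degree 7 takes the letter 6 steps above E, which is D.
In harmonic minor, degree 7 sits 11 semitones above the tonic. E# + 11 semitones is pitch class 4, spelled on D as D##.

D##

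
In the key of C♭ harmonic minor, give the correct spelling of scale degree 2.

Db

The Cb harmonic minor scale runs Cb Db Ebb Fb Gb Abb Bb.
Degree 2 is Db.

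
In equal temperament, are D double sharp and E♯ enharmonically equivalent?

Two spellings are enharmonically equivalent only if they share a pitch class.
Here D## → 4, E# → 5; 4 ≠ 5, so they are not.

No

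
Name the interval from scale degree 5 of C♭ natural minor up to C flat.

perfect fourth

Scale degree 5 of Cb natural minor is Gb.
Gb up to Cb: letters G→C make it a fourth; 5 semitones makes it perfect.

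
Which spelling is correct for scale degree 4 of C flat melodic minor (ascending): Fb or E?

Each scale degree takes a distinct letter name. Degree 4 of a scale on C must use the letter F.
Fb and E are enharmonically the same pitch, but only Fb uses the letter F, so it is the correct spelling here.

Fb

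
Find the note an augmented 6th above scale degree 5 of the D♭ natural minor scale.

Scale degree 5 of Db natural minor is Ab.
An augmented sixth (10 semitones) above Ab lands on the letter F, giving F#.

F#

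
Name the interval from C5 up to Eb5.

Counting letters C–D–E gives a third.
C→Eb = 3 semitones, 1 narrower than the major third (4), so minor.

minor third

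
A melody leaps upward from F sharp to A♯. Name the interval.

major third

The letter names run F→A, a span of 2 letter steps, so the interval is some kind of third.
F# to A# is 4 semitones. A major third is 4, so 4 makes it major.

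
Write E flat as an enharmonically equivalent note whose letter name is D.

D#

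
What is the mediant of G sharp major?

Degree 3 takes the letter 2 steps above G, which is B.
In major, degree 3 sits 4 semitones above the tonic. G# + 4 semitones is pitch class 0, spelled on B as B#.

B#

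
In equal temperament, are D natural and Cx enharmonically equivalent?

Yes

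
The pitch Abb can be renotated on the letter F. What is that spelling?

Abb is pitch class 7. The letter F alone is pitch class 5.
To reach pitch class 7 from F requires an offset of +2 semitones, i.e. double sharp: F##.

F##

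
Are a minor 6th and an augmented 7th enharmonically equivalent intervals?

No

A minor sixth spans 8 semitones; an augmented seventh spans 12.
The spans differ, so they are not enharmonic equivalents.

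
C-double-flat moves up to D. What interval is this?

Counting letters C–D gives a second.
Cbb→D = 4 semitones, 2 wider than the major second (2), so doubly augmented.

doubly augmented second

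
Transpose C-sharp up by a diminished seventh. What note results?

Bb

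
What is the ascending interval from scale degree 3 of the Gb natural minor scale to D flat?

major third

Scale degree 3 of Gb natural minor is Bbb.
Bbb up to Db: letters B→D make it a third; 4 semitones makes it major.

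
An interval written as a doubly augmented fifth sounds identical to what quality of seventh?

A doubly augmented fifth spans 9 semitones.
A seventh spanning 9 semitones is diminished (the major seventh is 11).

diminished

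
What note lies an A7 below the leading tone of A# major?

The leading tone of A# major is G##.
An augmented seventh (12 semitones) below G## lands on the letter A, giving A.

A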